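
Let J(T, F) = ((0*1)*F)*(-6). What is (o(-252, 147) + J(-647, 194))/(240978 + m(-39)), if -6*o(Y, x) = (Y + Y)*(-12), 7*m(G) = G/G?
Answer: -7056/1686847 ≈ -0.0041829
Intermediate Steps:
m(G) = ⅐ (m(G) = (G/G)/7 = (⅐)*1 = ⅐)
o(Y, x) = 4*Y (o(Y, x) = -(Y + Y)*(-12)/6 = -2*Y*(-12)/6 = -(-4)*Y = 4*Y)
J(T, F) = 0 (J(T, F) = (0*F)*(-6) = 0*(-6) = 0)
(o(-252, 147) + J(-647, 194))/(240978 + m(-39)) = (4*(-252) + 0)/(240978 + ⅐) = (-1008 + 0)/(1686847/7) = -1008*7/1686847 = -7056/1686847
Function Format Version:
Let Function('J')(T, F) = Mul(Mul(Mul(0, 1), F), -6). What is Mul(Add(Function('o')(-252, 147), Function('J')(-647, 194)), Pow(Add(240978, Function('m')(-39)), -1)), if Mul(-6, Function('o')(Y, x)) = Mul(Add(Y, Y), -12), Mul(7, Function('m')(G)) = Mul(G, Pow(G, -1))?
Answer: Rational(-7056, 1686847) ≈ -0.0041829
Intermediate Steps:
Function('m')(G) = Rational(1, 7) (Function('m')(G) = Mul(Rational(1, 7), Mul(G, Pow(G, -1))) = Mul(Rational(1, 7), 1) = Rational(1, 7))
Function('o')(Y, x) = Mul(4, Y) (Function('o')(Y, x) = Mul(Rational(-1, 6), Mul(Add(Y, Y), -12)) = Mul(Rational(-1, 6), Mul(Mul(2, Y), -12)) = Mul(Rational(-1, 6), Mul(-24, Y)) = Mul(4, Y))
Function('J')(T, F) = 0 (Function('J')(T, F) = Mul(Mul(0, F), -6) = Mul(0, -6) = 0)
Mul(Add(Function('o')(-252, 147), Function('J')(-647, 194)), Pow(Add(240978, Function('m')(-39)), -1)) = Mul(Add(Mul(4, -252), 0), Pow(Add(240978, Rational(1, 7)), -1)) = Mul(Add(-1008, 0), Pow(Rational(1686847, 7), -1)) = Mul(-1008, Rational(7, 1686847)) = Rational(-7056, 1686847)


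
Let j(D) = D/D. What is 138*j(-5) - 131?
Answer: 7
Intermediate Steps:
j(D) = 1
138*j(-5) - 131 = 138*1 - 131 = 138 - 131 = 7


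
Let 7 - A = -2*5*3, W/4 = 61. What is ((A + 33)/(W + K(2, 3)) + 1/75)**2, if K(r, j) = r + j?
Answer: 373321/4305625 ≈ 0.086705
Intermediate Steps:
W = 244 (W = 4*61 = 244)
A = 37 (A = 7 - (-2*5)*3 = 7 - (-10)*3 = 7 - 1*(-30) = 7 + 30 = 37)
K(r, j) = j + r
((A + 33)/(W + K(2, 3)) + 1/75)**2 = ((37 + 33)/(244 + (3 + 2)) + 1/75)**2 = (70/(244 + 5) + 1/75)**2 = (70/249 + 1/75)**2 = (611/2075)**2 = 373321/4305625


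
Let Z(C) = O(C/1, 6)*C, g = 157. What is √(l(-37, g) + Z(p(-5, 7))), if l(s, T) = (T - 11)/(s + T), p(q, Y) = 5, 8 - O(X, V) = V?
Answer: √10095/30 ≈ 3.3491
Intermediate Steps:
O(X, V) = 8 - V
l(s, T) = (-11 + T)/(T + s)
Z(C) = 2*C (Z(C) = (8 - 1*6)*C = (8 - 6)*C = 2*C)
√(l(-37, g) + Z(p(-5, 7))) = √((-11 + 157)/(157 - 37) + 2*5) = √(146/120 + 10) = √((1/120)*146 + 10) = √(73/60 + 10) = √(673/60) = √10095/30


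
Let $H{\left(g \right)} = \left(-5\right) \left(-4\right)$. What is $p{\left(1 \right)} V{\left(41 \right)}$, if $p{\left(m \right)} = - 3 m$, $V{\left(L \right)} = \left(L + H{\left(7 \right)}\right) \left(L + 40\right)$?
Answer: $-14823$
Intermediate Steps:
$H{\left(g \right)} = 20$
$V{\left(L \right)} = \left(20 + L\right) \left(40 + L\right)$ ($V{\left(L \right)} = \left(L + 20\right) \left(L + 40\right) = \left(20 + L\right) \left(40 + L\right)$)
$p{\left(1 \right)} V{\left(41 \right)} = \left(-3\right) 1 \left(800 + 41^{2} + 60 \cdot 41\right) = - 3 \left(800 + 1681 + 2460\right) = \left(-3\right) 4941 = -14823$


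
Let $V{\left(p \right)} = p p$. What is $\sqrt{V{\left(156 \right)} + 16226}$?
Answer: $\sqrt{40562} \approx 201.4$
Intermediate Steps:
$V{\left(p \right)} = p^{2}$
$\sqrt{V{\left(156 \right)} + 16226} = \sqrt{156^{2} + 16226} = \sqrt{24336 + 16226} = \sqrt{40562}$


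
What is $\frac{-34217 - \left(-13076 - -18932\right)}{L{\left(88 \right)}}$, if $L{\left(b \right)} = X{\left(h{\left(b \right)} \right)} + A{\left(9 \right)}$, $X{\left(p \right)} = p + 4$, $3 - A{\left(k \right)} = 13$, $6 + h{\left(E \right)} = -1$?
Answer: $\frac{40073}{13} \approx 3082.5$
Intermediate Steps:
$h{\left(E \right)} = -7$ ($h{\left(E \right)} = -6 - 1 = -7$)
$A{\left(k \right)} = -10$ ($A{\left(k \right)} = 3 - 13 = -10$)
$X{\left(p \right)} = 4 + p$
$L{\left(b \right)} = -13$ ($L{\left(b \right)} = \left(4 - 7\right) - 10 = -3 - 10 = -13$)
$\frac{-34217 - \left(-13076 - -18932\right)}{L{\left(88 \right)}} = \frac{-34217 - \left(-13076 - -18932\right)}{-13} = \left(-34217 - \left(-13076 + 18932\right)\right) \left(- \frac{1}{13}\right) = \left(-34217 - 5856\right) \left(- \frac{1}{13}\right) = \left(-40073\right) \left(- \frac{1}{13}\right) = \frac{40073}{13}$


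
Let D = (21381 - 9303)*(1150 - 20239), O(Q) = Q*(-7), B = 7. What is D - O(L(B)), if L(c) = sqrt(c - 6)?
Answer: -230556935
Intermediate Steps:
L(c) = sqrt(-6 + c)
O(Q) = -7*Q
D = -230556942 (D = 12078*(-19089) = -230556942)
D - O(L(B)) = -230556942 - (-7)*sqrt(-6 + 7) = -230556942 - (-7)*sqrt(1) = -230556942 - (-7) = -230556942 - 1*(-7) = -230556942 + 7 = -230556935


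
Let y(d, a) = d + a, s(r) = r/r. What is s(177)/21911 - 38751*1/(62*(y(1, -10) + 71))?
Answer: -849069317/84225884 ≈ -10.081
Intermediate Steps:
s(r) = 1
y(d, a) = a + d
s(177)/21911 - 38751*1/(62*(y(1, -10) + 71)) = 1/21911 - 38751*1/(62*((-10 + 1) + 71)) = 1*(1/21911) - 38751*1/(62*(-9 + 71)) = 1/21911 - 38751/(62*62) = 1/21911 - 38751/3844 = -849069317/84225884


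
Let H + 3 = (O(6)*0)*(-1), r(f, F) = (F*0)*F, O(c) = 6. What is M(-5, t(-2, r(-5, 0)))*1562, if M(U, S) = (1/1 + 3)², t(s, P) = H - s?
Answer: 24992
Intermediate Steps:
r(f, F) = 0 (r(f, F) = 0*F = 0)
H = -3 (H = -3 + (6*0)*(-1) = -3 + 0*(-1) = -3 + 0 = -3)
t(s, P) = -3 - s
M(U, S) = 16 (M(U, S) = (1*1 + 3)² = (1 + 3)² = 4² = 16)
M(-5, t(-2, r(-5, 0)))*1562 = 16*1562 = 24992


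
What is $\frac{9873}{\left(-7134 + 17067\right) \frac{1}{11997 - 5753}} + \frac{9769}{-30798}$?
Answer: $\frac{90405125719}{14567454} \approx 6206.0$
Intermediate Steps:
$\frac{9873}{\left(-7134 + 17067\right) \frac{1}{11997 - 5753}} + \frac{9769}{-30798} = \frac{9873}{9933 \cdot \frac{1}{6244}} + 9769 \left(- \frac{1}{30798}\right) = \frac{9873}{9933 \cdot \frac{1}{6244}} - \frac{9769}{30798} = \frac{9873}{\frac{1419}{892}} - \frac{9769}{30798} = 9873 \cdot \frac{892}{1419} - \frac{9769}{30798} = \frac{2935572}{473} - \frac{9769}{30798} = \frac{90405125719}{14567454}$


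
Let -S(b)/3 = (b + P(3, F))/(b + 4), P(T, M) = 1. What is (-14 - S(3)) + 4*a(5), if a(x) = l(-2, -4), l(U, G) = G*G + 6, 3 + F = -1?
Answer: 530/7 ≈ 75.714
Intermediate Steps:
F = -4 (F = -3 - 1 = -4)
l(U, G) = 6 + G² (l(U, G) = G² + 6 = 6 + G²)
S(b) = -3*(1 + b)/(4 + b) (S(b) = -3*(b + 1)/(b + 4) = -3*(1 + b)/(4 + b))
a(x) = 22 (a(x) = 6 + (-4)² = 6 + 16 = 22)
(-14 - S(3)) + 4*a(5) = (-14 - 3*(-1 - 1*3)/(4 + 3)) + 4*22 = (-14 - 3*(-1 - 3)/7) + 88 = (-14 - 3*(-4)/7) + 88 = (-14 - 1*(-12/7)) + 88 = (-14 + 12/7) + 88 = -86/7 + 88 = 530/7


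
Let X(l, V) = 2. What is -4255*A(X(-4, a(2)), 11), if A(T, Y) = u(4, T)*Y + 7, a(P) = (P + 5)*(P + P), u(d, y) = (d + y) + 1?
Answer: -357420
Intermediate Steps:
u(d, y) = 1 + d + y
a(P) = 2*P*(5 + P) (a(P) = (5 + P)*(2*P) = 2*P*(5 + P))
A(T, Y) = 7 + Y*(5 + T) (A(T, Y) = (1 + 4 + T)*Y + 7 = (5 + T)*Y + 7 = Y*(5 + T) + 7 = 7 + Y*(5 + T))
-4255*A(X(-4, a(2)), 11) = -4255*(7 + 11*(5 + 2)) = -4255*(7 + 11*7) = -4255*(7 + 77) = -4255*84 = -357420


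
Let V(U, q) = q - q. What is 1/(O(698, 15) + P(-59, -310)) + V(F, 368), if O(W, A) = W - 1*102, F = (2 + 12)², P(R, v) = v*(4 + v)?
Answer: 1/95456 ≈ 1.0476e-5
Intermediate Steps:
F = 196 (F = 14² = 196)
O(W, A) = -102 + W (O(W, A) = W - 102 = -102 + W)
V(U, q) = 0
1/(O(698, 15) + P(-59, -310)) + V(F, 368) = 1/((-102 + 698) - 310*(4 - 310)) + 0 = 1/(596 - 310*(-306)) + 0 = 1/(596 + 94860) + 0 = 1/95456 + 0 = 1/95456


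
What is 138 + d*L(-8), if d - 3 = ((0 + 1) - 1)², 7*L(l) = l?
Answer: 942/7 ≈ 134.57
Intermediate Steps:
L(l) = l/7
d = 3 (d = 3 + ((0 + 1) - 1)² = 3 + (1 - 1)² = 3 + 0² = 3 + 0 = 3)
138 + d*L(-8) = 138 + 3*((⅐)*(-8)) = 138 + 3*(-8/7) = 138 - 24/7 = 942/7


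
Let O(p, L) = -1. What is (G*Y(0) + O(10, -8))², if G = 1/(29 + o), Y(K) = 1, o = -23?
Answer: 25/36 ≈ 0.69444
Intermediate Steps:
G = ⅙ (G = 1/(29 - 23) = 1/6 = ⅙ ≈ 0.16667)
(G*Y(0) + O(10, -8))² = ((⅙)*1 - 1)² = (⅙ - 1)² = (-⅚)² = 25/36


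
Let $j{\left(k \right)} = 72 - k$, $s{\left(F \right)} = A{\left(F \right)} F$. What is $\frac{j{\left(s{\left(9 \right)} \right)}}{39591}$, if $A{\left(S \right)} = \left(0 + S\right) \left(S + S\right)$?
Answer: $- \frac{154}{4399} \approx -0.035008$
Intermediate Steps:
$A{\left(S \right)} = 2 S^{2}$ ($A{\left(S \right)} = S 2 S = 2 S^{2}$)
$s{\left(F \right)} = 2 F^{3}$ ($s{\left(F \right)} = 2 F^{2} F = 2 F^{3}$)
$\frac{j{\left(s{\left(9 \right)} \right)}}{39591} = \frac{72 - 2 \cdot 9^{3}}{39591} = \left(72 - 2 \cdot 729\right) \frac{1}{39591} = \left(72 - 1458\right) \frac{1}{39591} = \left(-1386\right) \frac{1}{39591} = - \frac{154}{4399}$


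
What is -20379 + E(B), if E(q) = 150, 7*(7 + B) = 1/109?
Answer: -20229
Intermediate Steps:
B = -5340/763 (B = -7 + (1/7)/109 = -7 + (1/7)*(1/109) = -7 + 1/763 = -5340/763 ≈ -6.9987)
-20379 + E(B) = -20379 + 150 = -20229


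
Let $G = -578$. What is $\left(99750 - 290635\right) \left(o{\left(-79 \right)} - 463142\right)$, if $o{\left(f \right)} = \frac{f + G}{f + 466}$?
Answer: $\frac{3801508943415}{43} \approx 8.8407 \cdot 10^{10}$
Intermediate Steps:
$o{\left(f \right)} = \frac{-578 + f}{466 + f}$ ($o{\left(f \right)} = \frac{f - 578}{f + 466} = \frac{-578 + f}{466 + f}$)
$\left(99750 - 290635\right) \left(o{\left(-79 \right)} - 463142\right) = \left(99750 - 290635\right) \left(\frac{-578 - 79}{466 - 79} - 463142\right) = - 190885 \left(\frac{1}{387} \left(-657\right) - 463142\right) = - 190885 \left(- \frac{73}{43} - 463142\right) = \left(-190885\right) \left(- \frac{19915179}{43}\right) = \frac{3801508943415}{43}$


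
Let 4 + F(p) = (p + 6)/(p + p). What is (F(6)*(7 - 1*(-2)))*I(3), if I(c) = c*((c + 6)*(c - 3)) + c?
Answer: -81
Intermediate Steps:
F(p) = -4 + (6 + p)/(2*p) (F(p) = -4 + (p + 6)/(p + p) = -4 + (6 + p)/((2*p)) = -4 + (6 + p)*(1/(2*p)) = -4 + (6 + p)/(2*p))
I(c) = c + c*(-3 + c)*(6 + c) (I(c) = c*((6 + c)*(-3 + c)) + c = c*((-3 + c)*(6 + c)) + c = c*(-3 + c)*(6 + c) + c = c + c*(-3 + c)*(6 + c))
(F(6)*(7 - 1*(-2)))*I(3) = ((-7/2 + 3/6)*(7 - 1*(-2)))*(3*(-17 + 3² + 3*3)) = ((-7/2 + 3*(⅙))*(7 + 2))*(3*(-17 + 9 + 9)) = ((-7/2 + ½)*9)*(3*1) = -3*9*3 = -27*3 = -81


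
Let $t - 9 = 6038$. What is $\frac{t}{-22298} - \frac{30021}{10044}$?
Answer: $- \frac{121690721}{37326852} \approx -3.2601$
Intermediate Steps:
$t = 6047$ ($t = 9 + 6038 = 6047$)
$\frac{t}{-22298} - \frac{30021}{10044} = \frac{6047}{-22298} - \frac{30021}{10044} = 6047 \left(- \frac{1}{22298}\right) - \frac{10007}{3348} = - \frac{6047}{22298} - \frac{10007}{3348} = - \frac{121690721}{37326852}$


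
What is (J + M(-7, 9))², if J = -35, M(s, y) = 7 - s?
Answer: 441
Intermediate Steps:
(J + M(-7, 9))² = (-35 + (7 - 1*(-7)))² = (-35 + (7 + 7))² = (-35 + 14)² = (-21)² = 441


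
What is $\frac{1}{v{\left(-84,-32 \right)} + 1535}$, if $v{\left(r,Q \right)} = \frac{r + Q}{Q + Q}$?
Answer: $\frac{16}{24589} \approx 0.0006507$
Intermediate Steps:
$v{\left(r,Q \right)} = \frac{Q + r}{2 Q}$
$\frac{1}{v{\left(-84,-32 \right)} + 1535} = \frac{1}{\frac{-32 - 84}{2 \left(-32\right)} + 1535} = \frac{1}{\frac{1}{2} \left(- \frac{1}{32}\right) \left(-116\right) + 1535} = \frac{1}{\frac{29}{16} + 1535} = \frac{1}{\frac{24589}{16}} = \frac{16}{24589}$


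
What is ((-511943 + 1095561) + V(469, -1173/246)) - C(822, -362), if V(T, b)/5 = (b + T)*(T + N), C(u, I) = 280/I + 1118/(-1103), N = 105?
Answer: 382508957987/199643 ≈ 1.9160e+6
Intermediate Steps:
C(u, I) = -1118/1103 + 280/I (C(u, I) = 280/I + 1118*(-1/1103) = 280/I - 1118/1103 = -1118/1103 + 280/I)
V(T, b) = 5*(105 + T)*(T + b) (V(T, b) = 5*((b + T)*(T + 105)) = 5*((T + b)*(105 + T)) = 5*((105 + T)*(T + b)) = 5*(105 + T)*(T + b))
((-511943 + 1095561) + V(469, -1173/246)) - C(822, -362) = ((-511943 + 1095561) + (5*469² + 525*469 + 525*(-1173/246) + 5*469*(-1173/246))) - (-1118/1103 + 280/(-362)) = (583618 + (5*219961 + 246225 + 525*(-1173*1/246) + 5*469*(-1173*1/246))) - (-1118/1103 + 280*(-1/362)) = (583618 + (1099805 + 246225 + 525*(-391/82) + 5*469*(-391/82))) - (-1118/1103 - 140/181) = (583618 + (1099805 + 246225 - 205275/82 - 916895/82)) - 1*(-356778/199643) = (583618 + 1332345) + 356778/199643 = 1915963 + 356778/199643 = 382508957987/199643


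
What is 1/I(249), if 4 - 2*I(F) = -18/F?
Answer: 83/169 ≈ 0.49112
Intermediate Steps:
I(F) = 2 + 9/F (I(F) = 2 - (-9)/F = 2 + 9/F)
1/I(249) = 1/(2 + 9/249) = 1/(2 + 9*(1/249)) = 1/(2 + 3/83) = 1/(169/83) = 83/169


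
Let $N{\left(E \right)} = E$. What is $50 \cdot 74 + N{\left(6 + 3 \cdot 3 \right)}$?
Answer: $3715$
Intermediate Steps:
$50 \cdot 74 + N{\left(6 + 3 \cdot 3 \right)} = 50 \cdot 74 + \left(6 + 3 \cdot 3\right) = 3700 + \left(6 + 9\right) = 3700 + 15 = 3715$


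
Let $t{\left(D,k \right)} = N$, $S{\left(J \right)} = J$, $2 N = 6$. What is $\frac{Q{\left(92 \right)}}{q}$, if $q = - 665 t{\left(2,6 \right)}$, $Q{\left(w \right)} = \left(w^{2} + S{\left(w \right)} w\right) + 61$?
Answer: $- \frac{809}{95} \approx -8.5158$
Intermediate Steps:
$N = 3$ ($N = \frac{1}{2} \cdot 6 = 3$)
$t{\left(D,k \right)} = 3$
$Q{\left(w \right)} = 61 + 2 w^{2}$ ($Q{\left(w \right)} = \left(w^{2} + w w\right) + 61 = \left(w^{2} + w^{2}\right) + 61 = 2 w^{2} + 61 = 61 + 2 w^{2}$)
$q = -1995$ ($q = \left(-665\right) 3 = -1995$)
$\frac{Q{\left(92 \right)}}{q} = \frac{61 + 2 \cdot 92^{2}}{-1995} = \left(61 + 2 \cdot 8464\right) \left(- \frac{1}{1995}\right) = \left(61 + 16928\right) \left(- \frac{1}{1995}\right) = 16989 \left(- \frac{1}{1995}\right) = - \frac{809}{95}$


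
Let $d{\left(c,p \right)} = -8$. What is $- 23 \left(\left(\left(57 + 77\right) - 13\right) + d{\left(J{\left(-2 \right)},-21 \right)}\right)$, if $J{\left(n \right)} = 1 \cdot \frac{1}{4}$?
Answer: $-2599$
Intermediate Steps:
$J{\left(n \right)} = \frac{1}{4}$ ($J{\left(n \right)} = 1 \cdot \frac{1}{4} = \frac{1}{4}$)
$- 23 \left(\left(\left(57 + 77\right) - 13\right) + d{\left(J{\left(-2 \right)},-21 \right)}\right) = - 23 \left(\left(\left(57 + 77\right) - 13\right) - 8\right) = - 23 \left(\left(134 - 13\right) - 8\right) = - 23 \left(121 - 8\right) = \left(-23\right) 113 = -2599$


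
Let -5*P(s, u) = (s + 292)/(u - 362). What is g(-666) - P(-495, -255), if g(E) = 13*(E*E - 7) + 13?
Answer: 17788572953/3085 ≈ 5.7662e+6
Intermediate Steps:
P(s, u) = -(292 + s)/(5*(-362 + u)) (P(s, u) = -(s + 292)/(5*(u - 362)) = -(292 + s)/(5*(-362 + u)))
g(E) = -78 + 13*E² (g(E) = 13*(E² - 7) + 13 = 13*(-7 + E²) + 13 = (-91 + 13*E²) + 13 = -78 + 13*E²)
g(-666) - P(-495, -255) = (-78 + 13*(-666)²) - (-292 - 1*(-495))/(5*(-362 - 255)) = (-78 + 13*443556) - (-292 + 495)/(5*(-617)) = (-78 + 5766228) - (-1)*203/(5*617) = 5766150 - 1*(-203/3085) = 5766150 + 203/3085 = 17788572953/3085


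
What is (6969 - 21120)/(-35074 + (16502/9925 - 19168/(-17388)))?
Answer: 610530390225/1513112484356 ≈ 0.40349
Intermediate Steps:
(6969 - 21120)/(-35074 + (16502/9925 - 19168/(-17388))) = -14151/(-35074 + (16502*(1/9925) - 19168*(-1/17388))) = -14151/(-35074 + (16502/9925 + 4792/4347)) = -14151/(-35074 + 119294794/43143975) = -14151/(-1513112484356/43143975) = -14151*(-43143975/1513112484356) = 610530390225/1513112484356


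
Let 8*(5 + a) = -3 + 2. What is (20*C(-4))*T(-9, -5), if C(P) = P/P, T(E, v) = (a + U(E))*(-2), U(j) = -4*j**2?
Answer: 13165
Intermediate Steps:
a = -41/8 (a = -5 + (-3 + 2)/8 = -5 + (1/8)*(-1) = -5 - 1/8 = -41/8 ≈ -5.1250)
T(E, v) = 41/4 + 8*E**2 (T(E, v) = (-41/8 - 4*E**2)*(-2) = 41/4 + 8*E**2)
C(P) = 1
(20*C(-4))*T(-9, -5) = (20*1)*(41/4 + 8*(-9)**2) = 20*(41/4 + 8*81) = 20*(41/4 + 648) = 20*(2633/4) = 13165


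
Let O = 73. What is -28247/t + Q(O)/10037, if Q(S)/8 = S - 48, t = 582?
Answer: -283398739/5841534 ≈ -48.514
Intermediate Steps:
Q(S) = -384 + 8*S (Q(S) = 8*(S - 48) = 8*(-48 + S) = -384 + 8*S)
-28247/t + Q(O)/10037 = -28247/582 + (-384 + 8*73)/10037 = -28247*1/582 + (-384 + 584)*(1/10037) = -28247/582 + 200*(1/10037) = -28247/582 + 200/10037 = -283398739/5841534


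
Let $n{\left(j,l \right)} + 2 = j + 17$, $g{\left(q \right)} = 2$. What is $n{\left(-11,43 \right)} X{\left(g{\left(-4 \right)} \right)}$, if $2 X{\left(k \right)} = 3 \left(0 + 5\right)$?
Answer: $30$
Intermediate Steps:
$n{\left(j,l \right)} = 15 + j$ ($n{\left(j,l \right)} = -2 + \left(j + 17\right) = -2 + \left(17 + j\right) = 15 + j$)
$X{\left(k \right)} = \frac{15}{2}$ ($X{\left(k \right)} = \frac{3 \left(0 + 5\right)}{2} = \frac{3 \cdot 5}{2} = \frac{1}{2} \cdot 15 = \frac{15}{2}$)
$n{\left(-11,43 \right)} X{\left(g{\left(-4 \right)} \right)} = \left(15 - 11\right) \frac{15}{2} = 4 \cdot \frac{15}{2} = 30$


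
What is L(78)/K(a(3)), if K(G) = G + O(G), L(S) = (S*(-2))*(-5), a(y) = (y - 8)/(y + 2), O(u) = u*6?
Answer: -780/7 ≈ -111.43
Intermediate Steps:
O(u) = 6*u
a(y) = (-8 + y)/(2 + y)
L(S) = 10*S (L(S) = -2*S*(-5) = 10*S)
K(G) = 7*G (K(G) = G + 6*G = 7*G)
L(78)/K(a(3)) = (10*78)/((7*((-8 + 3)/(2 + 3)))) = 780/((7*(-5/5))) = 780/((7*((⅕)*(-5)))) = 780/((7*(-1))) = 780/(-7) = 780*(-⅐) = -780/7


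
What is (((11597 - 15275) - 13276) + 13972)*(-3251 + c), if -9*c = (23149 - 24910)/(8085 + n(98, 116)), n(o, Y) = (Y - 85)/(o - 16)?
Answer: 6427403415286/663001 ≈ 9.6944e+6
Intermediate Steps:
n(o, Y) = (-85 + Y)/(-16 + o)
c = 48134/1989003 (c = -(23149 - 24910)/(9*(8085 + (-85 + 116)/(-16 + 98))) = -(-587)/(3*(8085 + 31/82)) = -(-587)/(3*663001/82) = -(-587)*82/(3*663001) = -1/9*(-144402/663001) = 48134/1989003 ≈ 0.024200)
(((11597 - 15275) - 13276) + 13972)*(-3251 + c) = (((11597 - 15275) - 13276) + 13972)*(-3251 + 48134/1989003) = ((-3678 - 13276) + 13972)*(-6466200619/1989003) = (-16954 + 13972)*(-6466200619/1989003) = -2982*(-6466200619/1989003) = 6427403415286/663001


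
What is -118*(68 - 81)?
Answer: 1534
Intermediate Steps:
-118*(68 - 81) = -118*(-13) = 1534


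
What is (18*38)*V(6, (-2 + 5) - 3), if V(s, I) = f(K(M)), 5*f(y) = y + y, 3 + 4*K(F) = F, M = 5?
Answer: 684/5 ≈ 136.80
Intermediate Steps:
K(F) = -¾ + F/4
f(y) = 2*y/5 (f(y) = (y + y)/5 = (2*y)/5 = 2*y/5)
V(s, I) = ⅕ (V(s, I) = 2*(-¾ + (¼)*5)/5 = 2*(-¾ + 5/4)/5 = (⅖)*(½) = ⅕)
(18*38)*V(6, (-2 + 5) - 3) = (18*38)*(⅕) = 684*(⅕) = 684/5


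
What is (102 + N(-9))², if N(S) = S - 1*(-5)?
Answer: 9604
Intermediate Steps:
N(S) = 5 + S (N(S) = S + 5 = 5 + S)
(102 + N(-9))² = (102 + (5 - 9))² = (102 - 4)² = 98² = 9604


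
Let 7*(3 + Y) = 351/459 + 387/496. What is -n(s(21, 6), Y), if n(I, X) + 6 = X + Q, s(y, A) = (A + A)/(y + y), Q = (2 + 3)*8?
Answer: -263253/8432 ≈ -31.221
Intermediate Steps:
Q = 40 (Q = 5*8 = 40)
Y = -23435/8432 (Y = -3 + (351/459 + 387/496)/7 = -3 + (351*(1/459) + 387*(1/496))/7 = -3 + (13/17 + 387/496)/7 = -3 + (⅐)*(13027/8432) = -3 + 1861/8432 = -23435/8432 ≈ -2.7793)
s(y, A) = A/y (s(y, A) = (2*A)/((2*y)) = (2*A)*(1/(2*y)) = A/y)
n(I, X) = 34 + X (n(I, X) = -6 + (X + 40) = -6 + (40 + X) = 34 + X)
-n(s(21, 6), Y) = -(34 - 23435/8432) = -1*263253/8432 = -263253/8432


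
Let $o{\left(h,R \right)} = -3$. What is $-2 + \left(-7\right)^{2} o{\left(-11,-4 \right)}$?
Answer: $-149$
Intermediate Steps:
$-2 + \left(-7\right)^{2} o{\left(-11,-4 \right)} = -2 + \left(-7\right)^{2} \left(-3\right) = -2 + 49 \left(-3\right) = -2 - 147 = -149$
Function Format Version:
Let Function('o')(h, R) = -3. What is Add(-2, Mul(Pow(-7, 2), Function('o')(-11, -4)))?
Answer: -149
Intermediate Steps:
Add(-2, Mul(Pow(-7, 2), Function('o')(-11, -4))) = Add(-2, Mul(Pow(-7, 2), -3)) = Add(-2, Mul(49, -3)) = Add(-2, -147) = -149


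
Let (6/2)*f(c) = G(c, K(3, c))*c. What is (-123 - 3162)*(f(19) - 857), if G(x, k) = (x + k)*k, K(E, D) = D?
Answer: -12205965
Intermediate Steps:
G(x, k) = k*(k + x) (G(x, k) = (k + x)*k = k*(k + x))
f(c) = 2*c³/3 (f(c) = ((c*(c + c))*c)/3 = ((c*(2*c))*c)/3 = ((2*c²)*c)/3 = (2*c³)/3 = 2*c³/3)
(-123 - 3162)*(f(19) - 857) = (-123 - 3162)*((⅔)*19³ - 857) = -3285*((⅔)*6859 - 857) = -3285*(13718/3 - 857) = -3285*11147/3 = -12205965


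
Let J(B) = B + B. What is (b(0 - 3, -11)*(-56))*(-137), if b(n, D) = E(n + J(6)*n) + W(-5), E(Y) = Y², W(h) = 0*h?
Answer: 11669112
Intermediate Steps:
J(B) = 2*B
W(h) = 0
b(n, D) = 169*n² (b(n, D) = (n + (2*6)*n)² + 0 = (n + 12*n)² + 0 = (13*n)² + 0 = 169*n² + 0 = 169*n²)
(b(0 - 3, -11)*(-56))*(-137) = ((169*(0 - 3)²)*(-56))*(-137) = ((169*(-3)²)*(-56))*(-137) = ((169*9)*(-56))*(-137) = (1521*(-56))*(-137) = -85176*(-137) = 11669112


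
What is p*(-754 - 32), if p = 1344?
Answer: -1056384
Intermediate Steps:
p*(-754 - 32) = 1344*(-754 - 32) = 1344*(-786) = -1056384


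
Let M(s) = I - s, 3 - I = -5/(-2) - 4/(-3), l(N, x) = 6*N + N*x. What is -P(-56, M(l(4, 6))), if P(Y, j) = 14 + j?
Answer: 209/6 ≈ 34.833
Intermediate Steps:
I = -5/6 (I = 3 - (-5/(-2) - 4/(-3)) = 3 - (-5*(-1/2) - 4*(-1/3)) = 3 - (5/2 + 4/3) = 3 - 1*23/6 = 3 - 23/6 = -5/6 ≈ -0.83333)
M(s) = -5/6 - s
-P(-56, M(l(4, 6))) = -(14 + (-5/6 - 4*(6 + 6))) = -(14 + (-5/6 - 4*12)) = -(14 + (-5/6 - 1*48)) = -(14 + (-5/6 - 48)) = -(14 - 293/6) = -1*(-209/6) = 209/6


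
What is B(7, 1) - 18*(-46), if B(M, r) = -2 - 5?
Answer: 821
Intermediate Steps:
B(M, r) = -7
B(7, 1) - 18*(-46) = -7 - 18*(-46) = -7 + 828 = 821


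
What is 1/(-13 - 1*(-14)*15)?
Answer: 1/197 ≈ 0.0050761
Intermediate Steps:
1/(-13 - 1*(-14)*15) = 1/(-13 + 14*15) = 1/(-13 + 210) = 1/197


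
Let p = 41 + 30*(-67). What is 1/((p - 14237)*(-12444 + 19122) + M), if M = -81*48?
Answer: -1/108227556 ≈ -9.2398e-9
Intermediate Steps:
p = -1969 (p = 41 - 2010 = -1969)
M = -3888
1/((p - 14237)*(-12444 + 19122) + M) = 1/((-1969 - 14237)*(-12444 + 19122) - 3888) = 1/(-16206*6678 - 3888) = 1/(-108223668 - 3888) = 1/(-108227556) = -1/108227556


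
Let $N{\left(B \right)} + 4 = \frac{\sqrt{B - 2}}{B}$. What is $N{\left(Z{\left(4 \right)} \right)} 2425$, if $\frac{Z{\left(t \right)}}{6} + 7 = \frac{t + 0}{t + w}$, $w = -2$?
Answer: $-9700 - \frac{970 i \sqrt{2}}{3} \approx -9700.0 - 457.26 i$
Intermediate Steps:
$Z{\left(t \right)} = -42 + \frac{6 t}{-2 + t}$ ($Z{\left(t \right)} = -42 + 6 \frac{t + 0}{t - 2} = -42 + 6 \frac{t}{-2 + t} = -42 + \frac{6 t}{-2 + t}$)
$N{\left(B \right)} = -4 + \frac{\sqrt{-2 + B}}{B}$ ($N{\left(B \right)} = -4 + \frac{\sqrt{B - 2}}{B} = -4 + \frac{\sqrt{-2 + B}}{B}$)
$N{\left(Z{\left(4 \right)} \right)} 2425 = \left(-4 + \frac{\sqrt{-2 + \frac{12 \left(7 - 12\right)}{-2 + 4}}}{12 \frac{1}{-2 + 4} \left(7 - 12\right)}\right) 2425 = \left(-4 + \frac{\sqrt{-2 + \frac{12 \left(7 - 12\right)}{2}}}{12 \cdot \frac{1}{2} \left(7 - 12\right)}\right) 2425 = \left(-4 + \frac{\sqrt{-2 + 12 \cdot \frac{1}{2} \left(-5\right)}}{12 \cdot \frac{1}{2} \left(-5\right)}\right) 2425 = \left(-4 + \frac{\sqrt{-2 - 30}}{-30}\right) 2425 = \left(-4 - \frac{\sqrt{-32}}{30}\right) 2425 = \left(-4 - \frac{4 i \sqrt{2}}{30}\right) 2425 = \left(-4 - \frac{2 i \sqrt{2}}{15}\right) 2425 = -9700 - \frac{970 i \sqrt{2}}{3}$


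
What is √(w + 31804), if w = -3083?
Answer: √28721 ≈ 169.47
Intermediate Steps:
√(w + 31804) = √(-3083 + 31804) = √28721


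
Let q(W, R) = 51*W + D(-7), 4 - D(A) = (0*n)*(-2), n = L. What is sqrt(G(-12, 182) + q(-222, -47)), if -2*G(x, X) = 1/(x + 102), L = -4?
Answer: I*sqrt(10186205)/30 ≈ 106.39*I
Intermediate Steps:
n = -4
D(A) = 4 (D(A) = 4 - 0*(-4)*(-2) = 4 - 0*(-2) = 4 - 1*0 = 4 + 0 = 4)
G(x, X) = -1/(2*(102 + x)) (G(x, X) = -1/(2*(x + 102)) = -1/(2*(102 + x)))
q(W, R) = 4 + 51*W (q(W, R) = 51*W + 4 = 4 + 51*W)
sqrt(G(-12, 182) + q(-222, -47)) = sqrt(-1/(204 + 2*(-12)) + (4 + 51*(-222))) = sqrt(-1/(204 - 24) + (4 - 11322)) = sqrt(-1/180 - 11318) = sqrt(-2037241/180) = I*sqrt(10186205)/30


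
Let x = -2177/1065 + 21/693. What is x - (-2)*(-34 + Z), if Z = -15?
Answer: -390554/3905 ≈ -100.01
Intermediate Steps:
x = -7864/3905 (x = -2177*1/1065 + 21*(1/693) = -2177/1065 + 1/33 = -7864/3905 ≈ -2.0138)
x - (-2)*(-34 + Z) = -7864/3905 - (-2)*(-34 - 15) = -7864/3905 - (-2)*(-49) = -7864/3905 - 1*98 = -7864/3905 - 98 = -390554/3905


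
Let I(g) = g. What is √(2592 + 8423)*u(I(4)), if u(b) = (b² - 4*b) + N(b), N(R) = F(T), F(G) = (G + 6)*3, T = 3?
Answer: 27*√11015 ≈ 2833.7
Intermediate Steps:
F(G) = 18 + 3*G (F(G) = (6 + G)*3 = 18 + 3*G)
N(R) = 27 (N(R) = 18 + 3*3 = 18 + 9 = 27)
u(b) = 27 + b² - 4*b (u(b) = (b² - 4*b) + 27 = 27 + b² - 4*b)
√(2592 + 8423)*u(I(4)) = √(2592 + 8423)*(27 + 4² - 4*4) = √11015*(27 + 16 - 16) = √11015*27 = 27*√11015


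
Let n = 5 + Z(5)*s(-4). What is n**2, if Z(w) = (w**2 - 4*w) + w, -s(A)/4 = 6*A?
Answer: 931225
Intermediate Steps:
s(A) = -24*A
Z(w) = w**2 - 3*w
n = 965 (n = 5 + (5*(-3 + 5))*(-24*(-4)) = 5 + (5*2)*96 = 5 + 10*96 = 5 + 960 = 965)
n**2 = 965**2 = 931225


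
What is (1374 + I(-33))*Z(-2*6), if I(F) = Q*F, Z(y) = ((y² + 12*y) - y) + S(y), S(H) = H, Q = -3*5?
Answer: 0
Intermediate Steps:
Q = -15
Z(y) = y² + 12*y (Z(y) = ((y² + 12*y) - y) + y = (y² + 11*y) + y = y² + 12*y)
I(F) = -15*F
(1374 + I(-33))*Z(-2*6) = (1374 - 15*(-33))*((-2*6)*(12 - 2*6)) = (1374 + 495)*(-12*(12 - 12)) = 1869*(-12*0) = 1869*0 = 0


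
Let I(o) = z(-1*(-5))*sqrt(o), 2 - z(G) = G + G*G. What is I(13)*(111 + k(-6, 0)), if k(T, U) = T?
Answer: -2940*sqrt(13) ≈ -10600.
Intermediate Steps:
z(G) = 2 - G - G**2 (z(G) = 2 - (G + G*G) = 2 - (G + G**2) = 2 + (-G - G**2) = 2 - G - G**2)
I(o) = -28*sqrt(o) (I(o) = (2 - (-1)*(-5) - (-1*(-5))**2)*sqrt(o) = (2 - 1*5 - 1*5**2)*sqrt(o) = (2 - 5 - 1*25)*sqrt(o) = (2 - 5 - 25)*sqrt(o) = -28*sqrt(o))
I(13)*(111 + k(-6, 0)) = (-28*sqrt(13))*(111 - 6) = -28*sqrt(13)*105 = -2940*sqrt(13)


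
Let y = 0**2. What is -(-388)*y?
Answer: 0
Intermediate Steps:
y = 0
-(-388)*y = -(-388)*0 = -1*0 = 0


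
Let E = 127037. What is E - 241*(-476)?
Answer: 241753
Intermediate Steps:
E - 241*(-476) = 127037 - 241*(-476) = 127037 - 1*(-114716) = 127037 + 114716 = 241753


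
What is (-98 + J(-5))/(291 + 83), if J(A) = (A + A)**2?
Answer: 1/187 ≈ 0.0053476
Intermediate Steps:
J(A) = 4*A**2 (J(A) = (2*A)**2 = 4*A**2)
(-98 + J(-5))/(291 + 83) = (-98 + 4*(-5)**2)/(291 + 83) = (-98 + 4*25)/374 = (-98 + 100)*(1/374) = 2*(1/374) = 1/187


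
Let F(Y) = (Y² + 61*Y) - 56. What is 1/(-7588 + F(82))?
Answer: 1/4082 ≈ 0.00024498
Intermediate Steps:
F(Y) = -56 + Y² + 61*Y
1/(-7588 + F(82)) = 1/(-7588 + (-56 + 82² + 61*82)) = 1/(-7588 + (-56 + 6724 + 5002)) = 1/(-7588 + 11670) = 1/4082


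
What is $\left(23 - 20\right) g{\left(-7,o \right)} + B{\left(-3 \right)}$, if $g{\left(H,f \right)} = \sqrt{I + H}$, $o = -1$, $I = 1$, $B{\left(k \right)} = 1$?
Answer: $1 + 3 i \sqrt{6} \approx 1.0 + 7.3485 i$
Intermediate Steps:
$g{\left(H,f \right)} = \sqrt{1 + H}$
$\left(23 - 20\right) g{\left(-7,o \right)} + B{\left(-3 \right)} = \left(23 - 20\right) \sqrt{1 - 7} + 1 = 3 \sqrt{-6} + 1 = 3 i \sqrt{6} + 1 = 1 + 3 i \sqrt{6}$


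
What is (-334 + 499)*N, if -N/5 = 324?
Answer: -267300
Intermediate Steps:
N = -1620 (N = -5*324 = -1620)
(-334 + 499)*N = (-334 + 499)*(-1620) = 165*(-1620) = -267300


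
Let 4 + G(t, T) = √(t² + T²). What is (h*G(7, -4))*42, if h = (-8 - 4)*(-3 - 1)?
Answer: -8064 + 2016*√65 ≈ 8189.5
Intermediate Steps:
h = 48 (h = -12*(-4) = 48)
G(t, T) = -4 + √(T² + t²) (G(t, T) = -4 + √(t² + T²) = -4 + √(T² + t²))
(h*G(7, -4))*42 = (48*(-4 + √((-4)² + 7²)))*42 = (48*(-4 + √(16 + 49)))*42 = (48*(-4 + √65))*42 = (-192 + 48*√65)*42 = -8064 + 2016*√65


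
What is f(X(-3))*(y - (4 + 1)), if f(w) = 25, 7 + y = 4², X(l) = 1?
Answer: 100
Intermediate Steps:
y = 9 (y = -7 + 4² = -7 + 16 = 9)
f(X(-3))*(y - (4 + 1)) = 25*(9 - (4 + 1)) = 25*(9 - 1*5) = 25*(9 - 5) = 25*4 = 100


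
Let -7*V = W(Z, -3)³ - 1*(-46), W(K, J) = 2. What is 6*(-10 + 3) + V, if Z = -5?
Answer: -348/7 ≈ -49.714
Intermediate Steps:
V = -54/7 (V = -(2³ - 1*(-46))/7 = -(8 + 46)/7 = -⅐*54 = -54/7 ≈ -7.7143)
6*(-10 + 3) + V = 6*(-10 + 3) - 54/7 = 6*(-7) - 54/7 = -42 - 54/7 = -348/7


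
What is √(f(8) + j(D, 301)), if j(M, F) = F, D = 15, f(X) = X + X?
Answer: √317 ≈ 17.805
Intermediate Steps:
f(X) = 2*X
√(f(8) + j(D, 301)) = √(2*8 + 301) = √(16 + 301) = √317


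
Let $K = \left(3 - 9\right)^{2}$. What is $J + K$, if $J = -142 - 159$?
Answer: $-265$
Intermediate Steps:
$J = -301$ ($J = -142 - 159 = -301$)
$K = 36$ ($K = \left(-6\right)^{2} = 36$)
$J + K = -301 + 36 = -265$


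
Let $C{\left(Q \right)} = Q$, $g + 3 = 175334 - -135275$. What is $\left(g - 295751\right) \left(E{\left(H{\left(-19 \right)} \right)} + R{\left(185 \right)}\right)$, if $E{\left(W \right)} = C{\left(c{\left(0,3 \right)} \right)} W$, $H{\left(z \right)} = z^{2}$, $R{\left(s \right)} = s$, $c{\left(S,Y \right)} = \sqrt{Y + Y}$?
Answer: $2748175 + 5362655 \sqrt{6} \approx 1.5884 \cdot 10^{7}$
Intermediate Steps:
$c{\left(S,Y \right)} = \sqrt{2} \sqrt{Y}$ ($c{\left(S,Y \right)} = \sqrt{2 Y} = \sqrt{2} \sqrt{Y}$)
$g = 310606$ ($g = -3 + \left(175334 - -135275\right) = -3 + \left(175334 + 135275\right) = -3 + 310609 = 310606$)
$E{\left(W \right)} = W \sqrt{6}$ ($E{\left(W \right)} = \sqrt{2} \sqrt{3} W = \sqrt{6} W = W \sqrt{6}$)
$\left(g - 295751\right) \left(E{\left(H{\left(-19 \right)} \right)} + R{\left(185 \right)}\right) = \left(310606 - 295751\right) \left(\left(-19\right)^{2} \sqrt{6} + 185\right) = 14855 \left(361 \sqrt{6} + 185\right) = 14855 \left(185 + 361 \sqrt{6}\right) = 2748175 + 5362655 \sqrt{6}$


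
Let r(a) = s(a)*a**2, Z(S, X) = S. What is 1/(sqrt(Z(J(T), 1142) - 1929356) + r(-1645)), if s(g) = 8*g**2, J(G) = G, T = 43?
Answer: 58580570405000/3431683228975161864026929313 - I*sqrt(1929313)/3431683228975161864026929313 ≈ 1.7071e-14 - 4.0476e-25*I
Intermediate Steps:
r(a) = 8*a**4 (r(a) = (8*a**2)*a**2 = 8*a**4)
1/(sqrt(Z(J(T), 1142) - 1929356) + r(-1645)) = 1/(sqrt(43 - 1929356) + 8*(-1645)**4) = 1/(sqrt(-1929313) + 8*7322571300625) = 1/(I*sqrt(1929313) + 58580570405000) = 1/(58580570405000 + I*sqrt(1929313))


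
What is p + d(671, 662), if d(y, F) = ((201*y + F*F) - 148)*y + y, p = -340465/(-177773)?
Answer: 149555535137/389 ≈ 3.8446e+8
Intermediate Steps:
p = 745/389 (p = -340465*(-1/177773) = 745/389 ≈ 1.9152)
d(y, F) = y + y*(-148 + F² + 201*y) (d(y, F) = ((201*y + F²) - 148)*y + y = ((F² + 201*y) - 148)*y + y = (-148 + F² + 201*y)*y + y = y*(-148 + F² + 201*y) + y = y + y*(-148 + F² + 201*y))
p + d(671, 662) = 745/389 + 671*(-147 + 662² + 201*671) = 745/389 + 671*(-147 + 438244 + 134871) = 745/389 + 671*572968 = 745/389 + 384461528 = 149555535137/389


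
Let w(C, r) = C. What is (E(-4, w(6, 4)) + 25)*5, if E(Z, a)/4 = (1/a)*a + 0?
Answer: 145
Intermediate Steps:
E(Z, a) = 4 (E(Z, a) = 4*((1/a)*a + 0) = 4*(a/a + 0) = 4*(1 + 0) = 4*1 = 4)
(E(-4, w(6, 4)) + 25)*5 = (4 + 25)*5 = 29*5 = 145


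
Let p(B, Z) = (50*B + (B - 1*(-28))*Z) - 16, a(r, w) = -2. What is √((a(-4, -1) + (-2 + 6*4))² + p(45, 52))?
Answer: √6430 ≈ 80.187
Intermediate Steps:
p(B, Z) = -16 + 50*B + Z*(28 + B) (p(B, Z) = (50*B + (B + 28)*Z) - 16 = (50*B + (28 + B)*Z) - 16 = (50*B + Z*(28 + B)) - 16 = -16 + 50*B + Z*(28 + B))
√((a(-4, -1) + (-2 + 6*4))² + p(45, 52)) = √((-2 + (-2 + 6*4))² + (-16 + 28*52 + 50*45 + 45*52)) = √((-2 + (-2 + 24))² + (-16 + 1456 + 2250 + 2340)) = √((-2 + 22)² + 6030) = √(20² + 6030) = √(400 + 6030) = √6430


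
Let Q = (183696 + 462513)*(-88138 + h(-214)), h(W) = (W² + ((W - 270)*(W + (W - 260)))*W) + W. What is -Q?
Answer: 46076539518396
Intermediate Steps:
h(W) = W + W² + W*(-270 + W)*(-260 + 2*W) (h(W) = (W² + ((-270 + W)*(W + (-260 + W)))*W) + W = (W² + ((-270 + W)*(-260 + 2*W))*W) + W = (W² + W*(-270 + W)*(-260 + 2*W)) + W = W + W² + W*(-270 + W)*(-260 + 2*W))
Q = -46076539518396 (Q = (183696 + 462513)*(-88138 - 214*(70201 - 799*(-214) + 2*(-214)²)) = 646209*(-88138 - 214*(70201 + 170986 + 2*45796)) = 646209*(-88138 - 214*(70201 + 170986 + 91592)) = 646209*(-88138 - 214*332779) = 646209*(-88138 - 71214706) = 646209*(-71302844) = -46076539518396)
-Q = -1*(-46076539518396) = 46076539518396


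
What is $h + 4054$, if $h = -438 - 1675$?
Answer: $1941$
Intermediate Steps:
$h = -2113$
$h + 4054 = -2113 + 4054 = 1941$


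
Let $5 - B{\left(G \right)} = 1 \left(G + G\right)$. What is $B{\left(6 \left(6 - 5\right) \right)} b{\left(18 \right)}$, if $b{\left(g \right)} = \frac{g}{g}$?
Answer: $-7$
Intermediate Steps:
$B{\left(G \right)} = 5 - 2 G$ ($B{\left(G \right)} = 5 - 1 \left(G + G\right) = 5 - 1 \cdot 2 G = 5 - 2 G$)
$b{\left(g \right)} = 1$
$B{\left(6 \left(6 - 5\right) \right)} b{\left(18 \right)} = \left(5 - 2 \cdot 6 \left(6 - 5\right)\right) 1 = \left(5 - 2 \cdot 6 \cdot 1\right) 1 = \left(5 - 12\right) 1 = \left(-7\right) 1 = -7$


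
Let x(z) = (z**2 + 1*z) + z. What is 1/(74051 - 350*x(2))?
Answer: 1/71251 ≈ 1.4035e-5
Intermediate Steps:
x(z) = z**2 + 2*z (x(z) = (z**2 + z) + z = (z + z**2) + z = z**2 + 2*z)
1/(74051 - 350*x(2)) = 1/(74051 - 700*(2 + 2)) = 1/(74051 - 700*4) = 1/(74051 - 350*8) = 1/(74051 - 2800) = 1/71251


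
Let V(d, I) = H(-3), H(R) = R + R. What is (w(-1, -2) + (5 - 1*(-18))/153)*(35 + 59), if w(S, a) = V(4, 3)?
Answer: -84130/153 ≈ -549.87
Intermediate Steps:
H(R) = 2*R
V(d, I) = -6 (V(d, I) = 2*(-3) = -6)
w(S, a) = -6
(w(-1, -2) + (5 - 1*(-18))/153)*(35 + 59) = (-6 + (5 - 1*(-18))/153)*(35 + 59) = (-6 + (5 + 18)*(1/153))*94 = (-6 + 23*(1/153))*94 = (-6 + 23/153)*94 = -895/153*94 = -84130/153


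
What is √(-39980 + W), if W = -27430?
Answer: 3*I*√7490 ≈ 259.63*I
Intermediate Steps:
√(-39980 + W) = √(-39980 - 27430) = √(-67410) = 3*I*√7490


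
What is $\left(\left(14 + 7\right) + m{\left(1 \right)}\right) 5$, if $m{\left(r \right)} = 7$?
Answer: $140$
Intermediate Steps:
$\left(\left(14 + 7\right) + m{\left(1 \right)}\right) 5 = \left(\left(14 + 7\right) + 7\right) 5 = \left(21 + 7\right) 5 = 28 \cdot 5 = 140$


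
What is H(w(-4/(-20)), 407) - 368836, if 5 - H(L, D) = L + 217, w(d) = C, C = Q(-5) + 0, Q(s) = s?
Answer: -369043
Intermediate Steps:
C = -5 (C = -5 + 0 = -5)
w(d) = -5
H(L, D) = -212 - L (H(L, D) = 5 - (L + 217) = 5 - (217 + L) = 5 + (-217 - L) = -212 - L)
H(w(-4/(-20)), 407) - 368836 = (-212 - 1*(-5)) - 368836 = (-212 + 5) - 368836 = -207 - 368836 = -369043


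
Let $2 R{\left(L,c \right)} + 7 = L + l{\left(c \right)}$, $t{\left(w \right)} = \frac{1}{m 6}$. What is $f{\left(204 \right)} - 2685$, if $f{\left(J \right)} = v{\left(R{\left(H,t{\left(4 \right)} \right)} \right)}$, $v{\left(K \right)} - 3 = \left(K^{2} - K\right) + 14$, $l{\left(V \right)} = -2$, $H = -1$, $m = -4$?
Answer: $-2638$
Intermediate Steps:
$t{\left(w \right)} = - \frac{1}{24}$ ($t{\left(w \right)} = \frac{1}{\left(-4\right) 6} = \frac{1}{-24} = - \frac{1}{24}$)
$R{\left(L,c \right)} = - \frac{9}{2} + \frac{L}{2}$ ($R{\left(L,c \right)} = - \frac{7}{2} + \frac{L - 2}{2} = - \frac{7}{2} + \frac{-2 + L}{2} = - \frac{7}{2} + \left(-1 + \frac{L}{2}\right) = - \frac{9}{2} + \frac{L}{2}$)
$v{\left(K \right)} = 17 + K^{2} - K$ ($v{\left(K \right)} = 3 + \left(\left(K^{2} - K\right) + 14\right) = 3 + \left(14 + K^{2} - K\right) = 17 + K^{2} - K$)
$f{\left(J \right)} = 47$ ($f{\left(J \right)} = 17 + \left(- \frac{9}{2} + \frac{1}{2} \left(-1\right)\right)^{2} - \left(- \frac{9}{2} + \frac{1}{2} \left(-1\right)\right) = 17 + \left(- \frac{9}{2} - \frac{1}{2}\right)^{2} - \left(- \frac{9}{2} - \frac{1}{2}\right) = 17 + \left(-5\right)^{2} - -5 = 17 + 25 + 5 = 47$)
$f{\left(204 \right)} - 2685 = 47 - 2685 = -2638$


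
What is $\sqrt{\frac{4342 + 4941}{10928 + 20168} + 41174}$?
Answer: $\frac{\sqrt{58896375402}}{1196} \approx 202.91$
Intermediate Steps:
$\sqrt{\frac{4342 + 4941}{10928 + 20168} + 41174} = \sqrt{\frac{9283}{31096} + 41174} = \sqrt{\frac{1280355987}{31096}} = \frac{\sqrt{58896375402}}{1196}$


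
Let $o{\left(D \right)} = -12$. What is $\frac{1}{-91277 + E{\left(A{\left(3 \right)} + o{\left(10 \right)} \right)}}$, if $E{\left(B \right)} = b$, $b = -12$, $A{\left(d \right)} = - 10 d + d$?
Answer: $- \frac{1}{91289} \approx -1.0954 \cdot 10^{-5}$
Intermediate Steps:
$A{\left(d \right)} = - 9 d$
$E{\left(B \right)} = -12$
$\frac{1}{-91277 + E{\left(A{\left(3 \right)} + o{\left(10 \right)} \right)}} = \frac{1}{-91277 - 12} = \frac{1}{-91289} = - \frac{1}{91289}$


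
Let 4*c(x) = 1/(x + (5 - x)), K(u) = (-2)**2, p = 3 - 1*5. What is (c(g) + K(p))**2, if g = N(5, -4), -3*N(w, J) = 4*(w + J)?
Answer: 6561/400 ≈ 16.402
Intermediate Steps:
p = -2 (p = 3 - 5 = -2)
N(w, J) = -4*J/3 - 4*w/3 (N(w, J) = -4*(w + J)/3 = -4*(J + w)/3 = -(4*J + 4*w)/3 = -4*J/3 - 4*w/3)
g = -4/3 (g = -4/3*(-4) - 4/3*5 = 16/3 - 20/3 = -4/3 ≈ -1.3333)
K(u) = 4
c(x) = 1/20 (c(x) = 1/(4*(x + (5 - x))) = (1/4)/5 = (1/4)*(1/5) = 1/20)
(c(g) + K(p))**2 = (1/20 + 4)**2 = (81/20)**2 = 6561/400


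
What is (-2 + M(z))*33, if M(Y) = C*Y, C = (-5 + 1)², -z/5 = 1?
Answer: -2706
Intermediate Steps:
z = -5 (z = -5*1 = -5)
C = 16 (C = (-4)² = 16)
M(Y) = 16*Y
(-2 + M(z))*33 = (-2 + 16*(-5))*33 = (-2 - 80)*33 = -82*33 = -2706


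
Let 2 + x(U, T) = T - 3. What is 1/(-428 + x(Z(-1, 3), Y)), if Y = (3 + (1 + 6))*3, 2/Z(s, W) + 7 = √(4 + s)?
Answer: -1/403 ≈ -0.0024814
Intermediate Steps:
Z(s, W) = 2/(-7 + √(4 + s))
Y = 30 (Y = (3 + 7)*3 = 10*3 = 30)
x(U, T) = -5 + T (x(U, T) = -2 + (T - 3) = -2 + (-3 + T) = -5 + T)
1/(-428 + x(Z(-1, 3), Y)) = 1/(-428 + (-5 + 30)) = 1/(-428 + 25) = 1/(-403) = -1/403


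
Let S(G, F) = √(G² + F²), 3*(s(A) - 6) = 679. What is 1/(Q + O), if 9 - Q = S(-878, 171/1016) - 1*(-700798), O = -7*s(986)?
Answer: -6525651980928/4583710849653896191 + 9144*√795749663545/4583710849653896191 ≈ -1.4219e-6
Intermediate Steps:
s(A) = 697/3 (s(A) = 6 + (⅓)*679 = 6 + 679/3 = 697/3)
O = -4879/3 (O = -7*697/3 = -4879/3 ≈ -1626.3)
S(G, F) = √(F² + G²)
Q = -700789 - √795749663545/1016 (Q = 9 - (√((171/1016)² + (-878)²) - 1*(-700798)) = 9 - (√((171*(1/1016))² + 770884) + 700798) = 9 - (√((171/1016)² + 770884) + 700798) = 9 - (√(29241/1032256 + 770884) + 700798) = 9 - (√(795749663545/1032256) + 700798) = 9 - (√795749663545/1016 + 700798) = 9 - (700798 + √795749663545/1016) = 9 + (-700798 - √795749663545/1016) = -700789 - √795749663545/1016 ≈ -7.0167e+5)
1/(Q + O) = 1/((-700789 - √795749663545/1016) - 4879/3) = 1/(-2107246/3 - √795749663545/1016)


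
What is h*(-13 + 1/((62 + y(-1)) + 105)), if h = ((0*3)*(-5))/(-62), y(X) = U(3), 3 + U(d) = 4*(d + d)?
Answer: 0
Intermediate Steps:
U(d) = -3 + 8*d (U(d) = -3 + 4*(d + d) = -3 + 4*(2*d) = -3 + 8*d)
y(X) = 21 (y(X) = -3 + 8*3 = -3 + 24 = 21)
h = 0 (h = (0*(-5))*(-1/62) = 0*(-1/62) = 0)
h*(-13 + 1/((62 + y(-1)) + 105)) = 0*(-13 + 1/((62 + 21) + 105)) = 0*(-13 + 1/(83 + 105)) = 0*(-13 + 1/188) = 0*(-2443/188) = 0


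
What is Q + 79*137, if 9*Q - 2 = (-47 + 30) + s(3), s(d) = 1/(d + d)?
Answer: 584353/54 ≈ 10821.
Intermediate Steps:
s(d) = 1/(2*d)
Q = -89/54 (Q = 2/9 + ((-47 + 30) + (1/2)/3)/9 = 2/9 + (-17 + (1/2)*(1/3))/9 = 2/9 + (-17 + 1/6)/9 = 2/9 + (1/9)*(-101/6) = 2/9 - 101/54 = -89/54 ≈ -1.6481)
Q + 79*137 = -89/54 + 79*137 = -89/54 + 10823 = 584353/54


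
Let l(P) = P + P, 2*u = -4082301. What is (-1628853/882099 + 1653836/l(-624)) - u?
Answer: 20792214306521/10193144 ≈ 2.0398e+6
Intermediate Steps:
u = -4082301/2 (u = (½)*(-4082301) = -4082301/2 ≈ -2.0412e+6)
l(P) = 2*P
(-1628853/882099 + 1653836/l(-624)) - u = (-1628853/882099 + 1653836/((2*(-624)))) - 1*(-4082301/2) = (-1628853*1/882099 + 1653836/(-1248)) + 4082301/2 = (-542951/294033 + 1653836*(-1/1248)) + 4082301/2 = (-542951/294033 - 413459/312) + 4082301/2 = -13526665651/10193144 + 4082301/2 = 20792214306521/10193144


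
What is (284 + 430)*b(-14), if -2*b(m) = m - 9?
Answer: 8211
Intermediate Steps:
b(m) = 9/2 - m/2 (b(m) = -(m - 9)/2 = -(-9 + m)/2 = 9/2 - m/2)
(284 + 430)*b(-14) = (284 + 430)*(9/2 - ½*(-14)) = 714*(9/2 + 7) = 714*(23/2) = 8211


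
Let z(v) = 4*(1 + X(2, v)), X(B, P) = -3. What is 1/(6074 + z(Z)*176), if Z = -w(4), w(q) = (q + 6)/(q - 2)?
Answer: 1/4666 ≈ 0.00021432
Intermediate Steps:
w(q) = (6 + q)/(-2 + q)
Z = -5 (Z = -(6 + 4)/(-2 + 4) = -10/2 = -1*5 = -5)
z(v) = -8 (z(v) = 4*(1 - 3) = 4*(-2) = -8)
1/(6074 + z(Z)*176) = 1/(6074 - 8*176) = 1/(6074 - 1408) = 1/4666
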